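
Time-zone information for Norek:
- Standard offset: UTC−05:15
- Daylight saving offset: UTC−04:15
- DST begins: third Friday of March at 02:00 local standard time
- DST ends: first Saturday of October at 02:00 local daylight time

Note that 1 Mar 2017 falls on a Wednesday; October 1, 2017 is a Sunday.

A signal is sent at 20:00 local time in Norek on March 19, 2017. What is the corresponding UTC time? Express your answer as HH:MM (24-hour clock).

00:15

1 March 2017 is a Wednesday, so the first Friday is March 3 and the third is March 17.
1 October 2017 is a Sunday, so the first Saturday is October 7.
March 19, 2017 falls between 17 March and 7 October, so daylight saving is in effect and Norek is at UTC−04:15.
20:00 local + 4h15m = 00:15 UTC (rolling into the next day, 20 March 2017).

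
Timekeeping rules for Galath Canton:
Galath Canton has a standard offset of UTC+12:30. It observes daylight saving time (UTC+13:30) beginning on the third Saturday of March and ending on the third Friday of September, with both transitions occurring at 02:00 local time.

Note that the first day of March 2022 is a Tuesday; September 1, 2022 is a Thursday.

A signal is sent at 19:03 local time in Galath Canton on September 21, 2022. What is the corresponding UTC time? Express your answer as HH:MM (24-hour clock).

06:33

1 March 2022 is a Tuesday, so the first Saturday is March 5 and the third is March 19.
1 September 2022 is a Thursday, so the first Friday is September 2 and the third is September 16.
September 21, 2022 is outside the daylight-saving period (19 March – 16 September), so Galath Canton is on standard time, UTC+12:30.
19:03 local − 12h30m = 06:33 UTC.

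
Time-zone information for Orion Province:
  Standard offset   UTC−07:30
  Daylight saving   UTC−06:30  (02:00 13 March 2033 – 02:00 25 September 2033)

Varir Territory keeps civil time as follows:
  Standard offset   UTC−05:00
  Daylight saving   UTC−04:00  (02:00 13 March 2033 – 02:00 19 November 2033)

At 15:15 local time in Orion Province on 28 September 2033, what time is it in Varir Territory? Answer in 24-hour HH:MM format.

18:45

Daylight saving runs 13 March – 25 September; 28 September 2033 is outside that window, so Orion Province is on standard time at UTC−07:30.
15:15 Orion Province + 7h30m = 22:45 UTC.
At the standard offset (UTC−05:00), 22:45 UTC − 5h = 17:45 Varir Territory standard time.
The standard-time date in Varir Territory, 28 September 2033, falls between 13 March and 19 November, so daylight saving is in effect and Varir Territory is at UTC−04:00.
22:45 UTC − 4h = 18:45 Varir Territory.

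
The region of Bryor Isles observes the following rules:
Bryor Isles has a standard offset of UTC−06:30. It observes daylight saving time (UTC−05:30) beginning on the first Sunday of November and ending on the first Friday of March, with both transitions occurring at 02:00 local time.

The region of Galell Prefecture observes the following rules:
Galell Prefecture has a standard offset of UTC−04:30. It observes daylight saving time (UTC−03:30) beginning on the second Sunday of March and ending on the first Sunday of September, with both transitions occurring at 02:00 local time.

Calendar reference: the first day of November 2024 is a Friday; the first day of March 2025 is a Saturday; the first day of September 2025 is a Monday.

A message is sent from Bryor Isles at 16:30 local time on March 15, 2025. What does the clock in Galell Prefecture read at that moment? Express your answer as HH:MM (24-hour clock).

1 November 2024 is a Friday, so the first Sunday is November 3.
1 March 2025 is a Saturday, so the first Friday is March 7.
March 15, 2025 is outside the daylight-saving period (3 November 2024 – 7 March 2025), so Bryor Isles is on standard time, UTC−06:30.
16:30 Bryor Isles + 6h30m = 23:00 UTC.
1 March 2025 is a Saturday, so the first Sunday is March 2 and the second is March 9.
1 September 2025 is a Monday, so the first Sunday is September 7.
At the standard offset (UTC−04:30), 23:00 UTC − 4h30m = 18:30 Galell Prefecture standard time.
The standard-time date in Galell Prefecture, March 15, 2025, falls between 9 March and 7 September, so daylight saving is in effect and Galell Prefecture is at UTC−03:30.
23:00 UTC − 3h30m = 19:30 Galell Prefecture.

19:30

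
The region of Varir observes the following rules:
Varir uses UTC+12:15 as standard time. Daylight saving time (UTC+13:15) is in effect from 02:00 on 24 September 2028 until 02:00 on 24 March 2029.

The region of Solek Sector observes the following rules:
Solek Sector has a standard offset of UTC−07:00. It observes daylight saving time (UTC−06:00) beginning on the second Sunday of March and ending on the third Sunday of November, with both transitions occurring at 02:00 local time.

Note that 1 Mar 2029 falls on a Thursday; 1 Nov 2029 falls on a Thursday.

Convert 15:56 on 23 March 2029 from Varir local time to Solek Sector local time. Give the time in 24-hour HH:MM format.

20:41

23 March 2029 falls between 24 September 2028 and 24 March 2029, so daylight saving is in effect and Varir is at UTC+13:15.
15:56 Varir − 13h15m = 02:41 UTC.
1 March 2029 is a Thursday, so the first Sunday is March 4 and the second is March 11.
1 November 2029 is a Thursday, so the first Sunday is November 4 and the third is November 18.
At the standard offset (UTC−07:00), 02:41 UTC − 7h = 19:41 Solek Sector standard time (rolling into the previous day, 22 March 2029).
The standard-time date in Solek Sector, 22 March 2029, lies within the daylight-saving period (11 March – 18 November), so Solek Sector is on daylight time, UTC−06:00.
02:41 UTC − 6h = 20:41 Solek Sector (rolling into the previous day, 22 March 2029).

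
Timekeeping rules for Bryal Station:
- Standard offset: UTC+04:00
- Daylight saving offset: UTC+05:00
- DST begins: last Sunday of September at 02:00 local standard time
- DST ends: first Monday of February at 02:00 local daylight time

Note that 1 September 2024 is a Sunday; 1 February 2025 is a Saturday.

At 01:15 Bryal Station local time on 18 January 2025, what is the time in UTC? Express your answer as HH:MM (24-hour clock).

20:15

1 September 2024 is a Sunday, so Sundays fall on 1, 8, 15, 22, 29; the last is September 29.
1 February 2025 is a Saturday, so the first Monday is February 3.
18 January 2025 falls between 29 September 2024 and 3 February 2025, so daylight saving is in effect and Bryal Station is at UTC+05:00.
01:15 local − 5h = 20:15 UTC (rolling into the previous day, 17 January 2025).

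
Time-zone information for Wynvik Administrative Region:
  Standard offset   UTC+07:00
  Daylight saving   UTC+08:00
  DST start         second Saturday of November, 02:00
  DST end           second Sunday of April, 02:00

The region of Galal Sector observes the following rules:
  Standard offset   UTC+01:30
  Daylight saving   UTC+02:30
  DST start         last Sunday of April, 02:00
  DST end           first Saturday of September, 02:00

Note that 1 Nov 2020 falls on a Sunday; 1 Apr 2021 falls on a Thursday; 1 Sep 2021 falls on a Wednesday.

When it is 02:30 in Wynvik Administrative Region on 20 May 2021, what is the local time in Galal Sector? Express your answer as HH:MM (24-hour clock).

22:00

1 November 2020 is a Sunday, so the first Saturday is November 7 and the second is November 14.
1 April 2021 is a Thursday, so the first Sunday is April 4 and the second is April 11.
20 May 2021 does not fall between 14 November 2020 and 11 April 2021, so daylight saving is not in effect and Wynvik Administrative Region is at UTC+07:00.
02:30 Wynvik Administrative Region − 7h = 19:30 UTC (rolling into the previous day, 19 May 2021).
1 April 2021 is a Thursday, so Sundays fall on 4, 11, 18, 25; the last is April 25.
1 September 2021 is a Wednesday, so the first Saturday is September 4.
At the standard offset (UTC+01:30), 19:30 UTC + 1h30m = 21:00 Galal Sector standard time.
The standard-time date in Galal Sector, 19 May 2021, lies within the daylight-saving period (25 April – 4 September), so Galal Sector is on daylight time, UTC+02:30.
19:30 UTC + 2h30m = 22:00 Galal Sector.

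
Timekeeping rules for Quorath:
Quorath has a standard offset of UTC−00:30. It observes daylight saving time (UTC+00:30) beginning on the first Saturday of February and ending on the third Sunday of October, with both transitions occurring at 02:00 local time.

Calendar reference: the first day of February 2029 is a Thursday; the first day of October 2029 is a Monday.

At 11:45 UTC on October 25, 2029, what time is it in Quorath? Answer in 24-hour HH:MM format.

1 February 2029 is a Thursday, so the first Saturday is February 3.
1 October 2029 is a Monday, so the first Sunday is October 7 and the third is October 21.
At the standard offset (UTC−00:30), 11:45 UTC − 0h30m = 11:15 Quorath standard time.
The standard-time date in Quorath, October 25, 2029, does not fall between 3 February and 21 October, so daylight saving is not in effect and Quorath is at UTC−00:30.
11:45 UTC − 0h30m = 11:15 local.

11:15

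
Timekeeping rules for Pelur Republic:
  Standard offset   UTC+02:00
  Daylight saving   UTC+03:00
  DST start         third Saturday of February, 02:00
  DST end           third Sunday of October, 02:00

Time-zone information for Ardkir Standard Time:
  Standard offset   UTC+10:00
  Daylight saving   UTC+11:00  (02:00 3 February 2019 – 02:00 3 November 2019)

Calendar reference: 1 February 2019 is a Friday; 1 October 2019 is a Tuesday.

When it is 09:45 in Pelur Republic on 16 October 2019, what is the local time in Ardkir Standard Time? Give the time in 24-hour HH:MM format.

1 February 2019 is a Friday, so the first Saturday is February 2 and the third is February 16.
1 October 2019 is a Tuesday, so the first Sunday is October 6 and the third is October 20.
16 October 2019 lies within the daylight-saving period (16 February – 20 October), so Pelur Republic is on daylight time, UTC+03:00.
09:45 Pelur Republic − 3h = 06:45 UTC.
At the standard offset (UTC+10:00), 06:45 UTC + 10h = 16:45 Ardkir Standard Time standard time.
The standard-time date in Ardkir Standard Time, 16 October 2019, lies within the daylight-saving period (3 February – 3 November), so Ardkir Standard Time is on daylight time, UTC+11:00.
06:45 UTC + 11h = 17:45 Ardkir Standard Time.

17:45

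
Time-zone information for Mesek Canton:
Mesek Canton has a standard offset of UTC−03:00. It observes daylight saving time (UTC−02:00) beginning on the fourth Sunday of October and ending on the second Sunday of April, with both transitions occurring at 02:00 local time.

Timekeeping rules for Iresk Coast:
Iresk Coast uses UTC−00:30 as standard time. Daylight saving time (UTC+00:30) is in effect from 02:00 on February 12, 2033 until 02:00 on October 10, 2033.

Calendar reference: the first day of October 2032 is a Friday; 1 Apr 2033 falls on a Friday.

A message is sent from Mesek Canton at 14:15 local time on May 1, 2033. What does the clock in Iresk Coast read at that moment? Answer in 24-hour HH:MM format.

1 October 2032 is a Friday, so the first Sunday is October 3 and the fourth is October 24.
1 April 2033 is a Friday, so the first Sunday is April 3 and the second is April 10.
Daylight saving runs 24 October 2032 – 10 April 2033; May 1, 2033 is outside that window, so Mesek Canton is on standard time at UTC−03:00.
14:15 Mesek Canton + 3h = 17:15 UTC.
At the standard offset (UTC−00:30), 17:15 UTC − 0h30m = 16:45 Iresk Coast standard time.
Daylight saving runs 12 February – 10 October; the standard-time date in Iresk Coast, May 1, 2033, is inside that window, so Iresk Coast is at UTC+00:30.
17:15 UTC + 0h30m = 17:45 Iresk Coast.

17:45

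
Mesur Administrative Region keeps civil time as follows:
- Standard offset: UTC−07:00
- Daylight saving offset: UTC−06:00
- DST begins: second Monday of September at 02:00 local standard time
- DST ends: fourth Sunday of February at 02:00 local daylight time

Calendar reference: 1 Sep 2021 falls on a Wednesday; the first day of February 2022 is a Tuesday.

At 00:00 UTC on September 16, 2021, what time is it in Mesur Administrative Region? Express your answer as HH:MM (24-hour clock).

1 September 2021 is a Wednesday, so the first Monday is September 6 and the second is September 13.
1 February 2022 is a Tuesday, so the first Sunday is February 6 and the fourth is February 27.
At the standard offset (UTC−07:00), 00:00 UTC − 7h = 17:00 Mesur Administrative Region standard time (rolling into the previous day, 15 September 2021).
Daylight saving runs 13 September 2021 – 27 February 2022; the standard-time date in Mesur Administrative Region, September 15, 2021, is inside that window, so Mesur Administrative Region is at UTC−06:00.
00:00 UTC − 6h = 18:00 local (rolling into the previous day, 15 September 2021).

18:00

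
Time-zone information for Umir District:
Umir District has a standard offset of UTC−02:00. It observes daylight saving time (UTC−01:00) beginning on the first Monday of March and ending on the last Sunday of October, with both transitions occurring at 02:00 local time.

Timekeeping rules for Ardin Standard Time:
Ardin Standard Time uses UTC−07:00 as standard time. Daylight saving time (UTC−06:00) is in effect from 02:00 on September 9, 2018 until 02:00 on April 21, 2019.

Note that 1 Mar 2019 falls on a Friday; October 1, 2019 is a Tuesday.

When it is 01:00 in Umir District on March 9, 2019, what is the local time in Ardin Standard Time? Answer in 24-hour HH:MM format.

20:00

1 March 2019 is a Friday, so the first Monday is March 4.
1 October 2019 is a Tuesday, so Sundays fall on 6, 13, 20, 27; the last is October 27.
March 9, 2019 falls between 4 March and 27 October, so daylight saving is in effect and Umir District is at UTC−01:00.
01:00 Umir District + 1h = 02:00 UTC.
At the standard offset (UTC−07:00), 02:00 UTC − 7h = 19:00 Ardin Standard Time standard time (rolling into the previous day, 8 March 2019).
The standard-time date in Ardin Standard Time, March 8, 2019, falls between 9 September 2018 and 21 April 2019, so daylight saving is in effect and Ardin Standard Time is at UTC−06:00.
02:00 UTC − 6h = 20:00 Ardin Standard Time (rolling into the previous day, 8 March 2019).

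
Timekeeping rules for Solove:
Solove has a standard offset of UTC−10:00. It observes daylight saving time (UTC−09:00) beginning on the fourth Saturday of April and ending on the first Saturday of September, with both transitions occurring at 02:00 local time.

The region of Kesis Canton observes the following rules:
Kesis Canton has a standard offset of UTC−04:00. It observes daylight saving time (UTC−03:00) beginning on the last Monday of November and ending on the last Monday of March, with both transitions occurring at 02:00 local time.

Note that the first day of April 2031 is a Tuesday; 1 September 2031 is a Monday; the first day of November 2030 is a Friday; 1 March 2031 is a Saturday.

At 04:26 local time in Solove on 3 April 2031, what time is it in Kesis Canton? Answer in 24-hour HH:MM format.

1 April 2031 is a Tuesday, so the first Saturday is April 5 and the fourth is April 26.
1 September 2031 is a Monday, so the first Saturday is September 6.
Daylight saving runs 26 April – 6 September; 3 April 2031 is outside that window, so Solove is on standard time at UTC−10:00.
04:26 Solove + 10h = 14:26 UTC.
1 November 2030 is a Friday, so Mondays fall on 4, 11, 18, 25; the last is November 25.
1 March 2031 is a Saturday, so Mondays fall on 3, 10, 17, 24, 31; the last is March 31.
At the standard offset (UTC−04:00), 14:26 UTC − 4h = 10:26 Kesis Canton standard time.
Daylight saving runs 25 November 2030 – 31 March 2031; the standard-time date in Kesis Canton, 3 April 2031, is outside that window, so Kesis Canton is on standard time at UTC−04:00.
14:26 UTC − 4h = 10:26 Kesis Canton.

10:26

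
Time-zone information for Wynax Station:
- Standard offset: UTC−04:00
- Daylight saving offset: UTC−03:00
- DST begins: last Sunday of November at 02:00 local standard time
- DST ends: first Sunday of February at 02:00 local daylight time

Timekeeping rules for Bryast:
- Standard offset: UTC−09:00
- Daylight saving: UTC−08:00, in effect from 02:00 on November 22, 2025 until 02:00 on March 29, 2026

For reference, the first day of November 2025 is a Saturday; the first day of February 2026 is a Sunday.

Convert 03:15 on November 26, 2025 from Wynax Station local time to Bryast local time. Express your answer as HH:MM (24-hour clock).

1 November 2025 is a Saturday, so Sundays fall on 2, 9, 16, 23, 30; the last is November 30.
1 February 2026 is a Sunday, so the first Sunday is February 1.
Daylight saving runs 30 November 2025 – 1 February 2026; November 26, 2025 is outside that window, so Wynax Station is on standard time at UTC−04:00.
03:15 Wynax Station + 4h = 07:15 UTC.
At the standard offset (UTC−09:00), 07:15 UTC − 9h = 22:15 Bryast standard time (rolling into the previous day, 25 November 2025).
Daylight saving runs 22 November 2025 – 29 March 2026; the standard-time date in Bryast, November 25, 2025, is inside that window, so Bryast is at UTC−08:00.
07:15 UTC − 8h = 23:15 Bryast (rolling into the previous day, 25 November 2025).

23:15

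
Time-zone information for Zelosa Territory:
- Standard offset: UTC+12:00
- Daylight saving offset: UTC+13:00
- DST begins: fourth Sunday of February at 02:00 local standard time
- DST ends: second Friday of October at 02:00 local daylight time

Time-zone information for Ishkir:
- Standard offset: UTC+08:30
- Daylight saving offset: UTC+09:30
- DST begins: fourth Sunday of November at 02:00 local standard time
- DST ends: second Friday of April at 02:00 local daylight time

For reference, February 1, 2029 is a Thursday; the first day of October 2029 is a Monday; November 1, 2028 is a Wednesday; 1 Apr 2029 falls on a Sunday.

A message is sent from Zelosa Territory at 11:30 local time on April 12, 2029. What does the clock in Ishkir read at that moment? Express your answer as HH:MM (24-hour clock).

1 February 2029 is a Thursday, so the first Sunday is February 4 and the fourth is February 25.
1 October 2029 is a Monday, so the first Friday is October 5 and the second is October 12.
April 12, 2029 lies within the daylight-saving period (25 February – 12 October), so Zelosa Territory is on daylight time, UTC+13:00.
11:30 Zelosa Territory − 13h = 22:30 UTC (rolling into the previous day, 11 April 2029).
1 November 2028 is a Wednesday, so the first Sunday is November 5 and the fourth is November 26.
1 April 2029 is a Sunday, so the first Friday is April 6 and the second is April 13.
At the standard offset (UTC+08:30), 22:30 UTC + 8h30m = 07:00 Ishkir standard time (rolling into the next day, 12 April 2029).
The standard-time date in Ishkir, April 12, 2029, lies within the daylight-saving period (26 November 2028 – 13 April 2029), so Ishkir is on daylight time, UTC+09:30.
22:30 UTC + 9h30m = 08:00 Ishkir (rolling into the next day, 12 April 2029).

08:00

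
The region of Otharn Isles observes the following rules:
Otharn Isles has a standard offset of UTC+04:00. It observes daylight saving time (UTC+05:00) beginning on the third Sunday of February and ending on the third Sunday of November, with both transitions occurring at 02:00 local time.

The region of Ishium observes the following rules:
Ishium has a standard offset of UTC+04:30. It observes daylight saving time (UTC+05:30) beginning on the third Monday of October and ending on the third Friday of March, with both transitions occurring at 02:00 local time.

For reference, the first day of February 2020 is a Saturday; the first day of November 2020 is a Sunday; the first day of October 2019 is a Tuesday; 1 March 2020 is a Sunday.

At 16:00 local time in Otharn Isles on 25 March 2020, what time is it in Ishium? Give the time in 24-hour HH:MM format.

1 February 2020 is a Saturday, so the first Sunday is February 2 and the third is February 16.
1 November 2020 is a Sunday, so the first Sunday is November 1 and the third is November 15.
25 March 2020 lies within the daylight-saving period (16 February – 15 November), so Otharn Isles is on daylight time, UTC+05:00.
16:00 Otharn Isles − 5h = 11:00 UTC.
1 October 2019 is a Tuesday, so the first Monday is October 7 and the third is October 21.
1 March 2020 is a Sunday, so the first Friday is March 6 and the third is March 20.
At the standard offset (UTC+04:30), 11:00 UTC + 4h30m = 15:30 Ishium standard time.
Daylight saving runs 21 October 2019 – 20 March 2020; the standard-time date in Ishium, 25 March 2020, is outside that window, so Ishium is on standard time at UTC+04:30.
11:00 UTC + 4h30m = 15:30 Ishium.

15:30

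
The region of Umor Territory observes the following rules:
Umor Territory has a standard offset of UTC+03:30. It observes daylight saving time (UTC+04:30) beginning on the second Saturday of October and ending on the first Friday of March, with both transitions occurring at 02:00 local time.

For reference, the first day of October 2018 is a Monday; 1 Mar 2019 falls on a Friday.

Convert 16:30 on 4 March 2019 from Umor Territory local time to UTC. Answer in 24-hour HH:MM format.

1 October 2018 is a Monday, so the first Saturday is October 6 and the second is October 13.
1 March 2019 is a Friday, so the first Friday is March 1.
Daylight saving runs 13 October 2018 – 1 March 2019; 4 March 2019 is outside that window, so Umor Territory is on standard time at UTC+03:30.
16:30 local − 3h30m = 13:00 UTC.

13:00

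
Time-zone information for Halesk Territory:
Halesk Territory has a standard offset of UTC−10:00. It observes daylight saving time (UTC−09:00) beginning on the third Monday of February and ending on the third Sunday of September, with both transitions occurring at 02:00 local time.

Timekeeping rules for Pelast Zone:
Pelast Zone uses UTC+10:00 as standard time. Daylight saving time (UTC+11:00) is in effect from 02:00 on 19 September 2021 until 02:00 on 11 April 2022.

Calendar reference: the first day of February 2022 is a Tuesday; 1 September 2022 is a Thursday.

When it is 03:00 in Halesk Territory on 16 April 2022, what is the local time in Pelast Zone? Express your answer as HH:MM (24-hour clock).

1 February 2022 is a Tuesday, so the first Monday is February 7 and the third is February 21.
1 September 2022 is a Thursday, so the first Sunday is September 4 and the third is September 18.
Daylight saving runs 21 February – 18 September; 16 April 2022 is inside that window, so Halesk Territory is at UTC−09:00.
03:00 Halesk Territory + 9h = 12:00 UTC.
At the standard offset (UTC+10:00), 12:00 UTC + 10h = 22:00 Pelast Zone standard time.
Daylight saving runs 19 September 2021 – 11 April 2022; the standard-time date in Pelast Zone, 16 April 2022, is outside that window, so Pelast Zone is on standard time at UTC+10:00.
12:00 UTC + 10h = 22:00 Pelast Zone.

22:00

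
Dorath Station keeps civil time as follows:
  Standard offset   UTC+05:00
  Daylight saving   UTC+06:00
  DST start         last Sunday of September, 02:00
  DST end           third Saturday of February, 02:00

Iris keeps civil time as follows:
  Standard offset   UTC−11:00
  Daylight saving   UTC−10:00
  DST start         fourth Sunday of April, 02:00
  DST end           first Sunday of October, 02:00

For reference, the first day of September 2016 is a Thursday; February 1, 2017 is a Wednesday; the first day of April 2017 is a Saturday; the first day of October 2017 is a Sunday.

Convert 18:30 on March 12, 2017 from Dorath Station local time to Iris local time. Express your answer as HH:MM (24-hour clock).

02:30

1 September 2016 is a Thursday, so Sundays fall on 4, 11, 18, 25; the last is September 25.
1 February 2017 is a Wednesday, so the first Saturday is February 4 and the third is February 18.
March 12, 2017 is outside the daylight-saving period (25 September 2016 – 18 February 2017), so Dorath Station is on standard time, UTC+05:00.
18:30 Dorath Station − 5h = 13:30 UTC.
1 April 2017 is a Saturday, so the first Sunday is April 2 and the fourth is April 23.
1 October 2017 is a Sunday, so the first Sunday is October 1.
At the standard offset (UTC−11:00), 13:30 UTC − 11h = 02:30 Iris standard time.
The standard-time date in Iris, March 12, 2017, is outside the daylight-saving period (23 April – 1 October), so Iris is on standard time, UTC−11:00.
13:30 UTC − 11h = 02:30 Iris.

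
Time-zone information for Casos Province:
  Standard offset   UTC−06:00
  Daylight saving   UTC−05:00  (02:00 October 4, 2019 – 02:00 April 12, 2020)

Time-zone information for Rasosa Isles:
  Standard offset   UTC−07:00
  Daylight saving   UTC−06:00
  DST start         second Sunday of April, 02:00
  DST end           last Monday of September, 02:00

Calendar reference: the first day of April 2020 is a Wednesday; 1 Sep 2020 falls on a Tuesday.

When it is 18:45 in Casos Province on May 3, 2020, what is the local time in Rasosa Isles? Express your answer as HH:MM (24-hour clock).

May 3, 2020 is outside the daylight-saving period (4 October 2019 – 12 April 2020), so Casos Province is on standard time, UTC−06:00.
18:45 Casos Province + 6h = 00:45 UTC (rolling into the next day, 4 May 2020).
1 April 2020 is a Wednesday, so the first Sunday is April 5 and the second is April 12.
1 September 2020 is a Tuesday, so Mondays fall on 7, 14, 21, 28; the last is September 28.
At the standard offset (UTC−07:00), 00:45 UTC − 7h = 17:45 Rasosa Isles standard time (rolling into the previous day, 3 May 2020).
The standard-time date in Rasosa Isles, May 3, 2020, lies within the daylight-saving period (12 April – 28 September), so Rasosa Isles is on daylight time, UTC−06:00.
00:45 UTC − 6h = 18:45 Rasosa Isles (rolling into the previous day, 3 May 2020).

18:45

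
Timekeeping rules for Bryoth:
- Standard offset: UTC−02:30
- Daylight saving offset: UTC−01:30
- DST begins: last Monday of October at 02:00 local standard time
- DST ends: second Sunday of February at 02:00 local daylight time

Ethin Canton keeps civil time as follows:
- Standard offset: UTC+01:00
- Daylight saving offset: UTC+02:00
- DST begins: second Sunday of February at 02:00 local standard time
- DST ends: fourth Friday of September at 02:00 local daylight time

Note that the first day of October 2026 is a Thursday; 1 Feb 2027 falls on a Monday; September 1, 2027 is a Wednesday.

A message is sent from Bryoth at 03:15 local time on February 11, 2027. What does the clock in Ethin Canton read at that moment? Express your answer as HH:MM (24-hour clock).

05:45

1 October 2026 is a Thursday, so Mondays fall on 5, 12, 19, 26; the last is October 26.
1 February 2027 is a Monday, so the first Sunday is February 7 and the second is February 14.
February 11, 2027 lies within the daylight-saving period (26 October 2026 – 14 February 2027), so Bryoth is on daylight time, UTC−01:30.
03:15 Bryoth + 1h30m = 04:45 UTC.
1 February 2027 is a Monday, so the first Sunday is February 7 and the second is February 14.
1 September 2027 is a Wednesday, so the first Friday is September 3 and the fourth is September 24.
At the standard offset (UTC+01:00), 04:45 UTC + 1h = 05:45 Ethin Canton standard time.
The standard-time date in Ethin Canton, February 11, 2027, is outside the daylight-saving period (14 February – 24 September), so Ethin Canton is on standard time, UTC+01:00.
04:45 UTC + 1h = 05:45 Ethin Canton.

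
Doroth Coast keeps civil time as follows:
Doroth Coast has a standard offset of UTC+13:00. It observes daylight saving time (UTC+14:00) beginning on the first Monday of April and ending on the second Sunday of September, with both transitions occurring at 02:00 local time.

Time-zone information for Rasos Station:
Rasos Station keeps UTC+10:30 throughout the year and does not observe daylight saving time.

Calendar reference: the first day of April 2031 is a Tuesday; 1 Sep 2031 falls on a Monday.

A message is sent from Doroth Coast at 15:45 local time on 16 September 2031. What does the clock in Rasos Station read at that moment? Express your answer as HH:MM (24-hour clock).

1 April 2031 is a Tuesday, so the first Monday is April 7.
1 September 2031 is a Monday, so the first Sunday is September 7 and the second is September 14.
16 September 2031 is outside the daylight-saving period (7 April – 14 September), so Doroth Coast is on standard time, UTC+13:00.
15:45 Doroth Coast − 13h = 02:45 UTC.
Rasos Station stays on UTC+10:30 all year.
02:45 UTC + 10h30m = 13:15 Rasos Station.

13:15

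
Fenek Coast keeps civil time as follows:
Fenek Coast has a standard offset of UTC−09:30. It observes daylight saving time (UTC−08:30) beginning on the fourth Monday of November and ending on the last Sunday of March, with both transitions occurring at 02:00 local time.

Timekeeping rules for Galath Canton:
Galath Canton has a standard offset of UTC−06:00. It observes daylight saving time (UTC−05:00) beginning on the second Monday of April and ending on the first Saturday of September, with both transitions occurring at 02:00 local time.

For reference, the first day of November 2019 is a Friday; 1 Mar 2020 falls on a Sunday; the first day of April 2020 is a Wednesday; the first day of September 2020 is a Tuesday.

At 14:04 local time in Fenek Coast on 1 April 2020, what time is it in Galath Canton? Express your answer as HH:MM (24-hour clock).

17:34

1 November 2019 is a Friday, so the first Monday is November 4 and the fourth is November 25.
1 March 2020 is a Sunday, so Sundays fall on 1, 8, 15, 22, 29; the last is March 29.
1 April 2020 does not fall between 25 November 2019 and 29 March 2020, so daylight saving is not in effect and Fenek Coast is at UTC−09:30.
14:04 Fenek Coast + 9h30m = 23:34 UTC.
1 April 2020 is a Wednesday, so the first Monday is April 6 and the second is April 13.
1 September 2020 is a Tuesday, so the first Saturday is September 5.
At the standard offset (UTC−06:00), 23:34 UTC − 6h = 17:34 Galath Canton standard time.
The standard-time date in Galath Canton, 1 April 2020, is outside the daylight-saving period (13 April – 5 September), so Galath Canton is on standard time, UTC−06:00.
23:34 UTC − 6h = 17:34 Galath Canton.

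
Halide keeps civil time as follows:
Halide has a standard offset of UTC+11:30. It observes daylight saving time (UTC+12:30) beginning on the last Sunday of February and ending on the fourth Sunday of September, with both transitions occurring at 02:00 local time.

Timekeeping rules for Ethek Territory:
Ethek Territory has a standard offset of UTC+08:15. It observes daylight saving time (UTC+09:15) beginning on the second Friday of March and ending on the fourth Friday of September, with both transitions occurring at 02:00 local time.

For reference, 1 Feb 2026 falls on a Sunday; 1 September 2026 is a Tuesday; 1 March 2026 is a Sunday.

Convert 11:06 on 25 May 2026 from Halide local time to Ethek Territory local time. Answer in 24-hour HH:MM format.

07:51

1 February 2026 is a Sunday, so Sundays fall on 1, 8, 15, 22; the last is February 22.
1 September 2026 is a Tuesday, so the first Sunday is September 6 and the fourth is September 27.
25 May 2026 lies within the daylight-saving period (22 February – 27 September), so Halide is on daylight time, UTC+12:30.
11:06 Halide − 12h30m = 22:36 UTC (rolling into the previous day, 24 May 2026).
1 March 2026 is a Sunday, so the first Friday is March 6 and the second is March 13.
1 September 2026 is a Tuesday, so the first Friday is September 4 and the fourth is September 25.
At the standard offset (UTC+08:15), 22:36 UTC + 8h15m = 06:51 Ethek Territory standard time (rolling into the next day, 25 May 2026).
Daylight saving runs 13 March – 25 September; the standard-time date in Ethek Territory, 25 May 2026, is inside that window, so Ethek Territory is at UTC+09:15.
22:36 UTC + 9h15m = 07:51 Ethek Territory (rolling into the next day, 25 May 2026).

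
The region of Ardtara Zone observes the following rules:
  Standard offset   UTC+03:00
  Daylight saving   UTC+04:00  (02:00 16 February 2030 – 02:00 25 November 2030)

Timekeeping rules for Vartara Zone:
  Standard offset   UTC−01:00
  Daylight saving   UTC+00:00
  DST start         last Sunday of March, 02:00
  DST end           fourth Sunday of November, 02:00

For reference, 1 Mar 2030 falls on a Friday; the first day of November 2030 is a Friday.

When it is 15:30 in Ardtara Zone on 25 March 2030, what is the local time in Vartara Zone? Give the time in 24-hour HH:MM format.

25 March 2030 falls between 16 February and 25 November, so daylight saving is in effect and Ardtara Zone is at UTC+04:00.
15:30 Ardtara Zone − 4h = 11:30 UTC.
1 March 2030 is a Friday, so Sundays fall on 3, 10, 17, 24, 31; the last is March 31.
1 November 2030 is a Friday, so the first Sunday is November 3 and the fourth is November 24.
At the standard offset (UTC−01:00), 11:30 UTC − 1h = 10:30 Vartara Zone standard time.
The standard-time date in Vartara Zone, 25 March 2030, does not fall between 31 March and 24 November, so daylight saving is not in effect and Vartara Zone is at UTC−01:00.
11:30 UTC − 1h = 10:30 Vartara Zone.

10:30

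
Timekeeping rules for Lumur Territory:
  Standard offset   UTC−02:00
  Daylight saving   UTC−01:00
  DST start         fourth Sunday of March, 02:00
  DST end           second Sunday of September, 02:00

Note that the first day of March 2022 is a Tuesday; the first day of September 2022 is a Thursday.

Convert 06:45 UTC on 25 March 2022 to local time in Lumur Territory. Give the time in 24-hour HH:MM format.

1 March 2022 is a Tuesday, so the first Sunday is March 6 and the fourth is March 27.
1 September 2022 is a Thursday, so the first Sunday is September 4 and the second is September 11.
At the standard offset (UTC−02:00), 06:45 UTC − 2h = 04:45 Lumur Territory standard time.
The standard-time date in Lumur Territory, 25 March 2022, does not fall between 27 March and 11 September, so daylight saving is not in effect and Lumur Territory is at UTC−02:00.
06:45 UTC − 2h = 04:45 local.

04:45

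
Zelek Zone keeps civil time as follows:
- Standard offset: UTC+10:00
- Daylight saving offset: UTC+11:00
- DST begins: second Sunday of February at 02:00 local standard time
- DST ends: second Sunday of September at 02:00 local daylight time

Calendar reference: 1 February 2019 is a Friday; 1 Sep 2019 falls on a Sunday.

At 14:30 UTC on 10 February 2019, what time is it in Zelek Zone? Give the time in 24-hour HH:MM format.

01:30

1 February 2019 is a Friday, so the first Sunday is February 3 and the second is February 10.
1 September 2019 is a Sunday, so the first Sunday is September 1 and the second is September 8.
At the standard offset (UTC+10:00), 14:30 UTC + 10h = 00:30 Zelek Zone standard time (rolling into the next day, 11 February 2019).
Daylight saving runs 10 February – 8 September; the standard-time date in Zelek Zone, 11 February 2019, is inside that window, so Zelek Zone is at UTC+11:00.
14:30 UTC + 11h = 01:30 local (rolling into the next day, 11 February 2019).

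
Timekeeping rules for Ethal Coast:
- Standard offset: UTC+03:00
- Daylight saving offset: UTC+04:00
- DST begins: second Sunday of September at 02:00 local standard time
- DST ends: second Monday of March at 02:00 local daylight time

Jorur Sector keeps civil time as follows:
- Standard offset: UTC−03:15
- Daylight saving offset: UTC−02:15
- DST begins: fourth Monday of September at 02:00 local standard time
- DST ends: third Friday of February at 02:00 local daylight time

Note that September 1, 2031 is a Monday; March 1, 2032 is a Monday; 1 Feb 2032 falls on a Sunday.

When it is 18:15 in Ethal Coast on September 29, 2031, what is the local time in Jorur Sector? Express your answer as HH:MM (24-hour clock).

1 September 2031 is a Monday, so the first Sunday is September 7 and the second is September 14.
1 March 2032 is a Monday, so the first Monday is March 1 and the second is March 8.
September 29, 2031 falls between 14 September 2031 and 8 March 2032, so daylight saving is in effect and Ethal Coast is at UTC+04:00.
18:15 Ethal Coast − 4h = 14:15 UTC.
1 September 2031 is a Monday, so the first Monday is September 1 and the fourth is September 22.
1 February 2032 is a Sunday, so the first Friday is February 6 and the third is February 20.
At the standard offset (UTC−03:15), 14:15 UTC − 3h15m = 11:00 Jorur Sector standard time.
The standard-time date in Jorur Sector, September 29, 2031, falls between 22 September 2031 and 20 February 2032, so daylight saving is in effect and Jorur Sector is at UTC−02:15.
14:15 UTC − 2h15m = 12:00 Jorur Sector.

12:00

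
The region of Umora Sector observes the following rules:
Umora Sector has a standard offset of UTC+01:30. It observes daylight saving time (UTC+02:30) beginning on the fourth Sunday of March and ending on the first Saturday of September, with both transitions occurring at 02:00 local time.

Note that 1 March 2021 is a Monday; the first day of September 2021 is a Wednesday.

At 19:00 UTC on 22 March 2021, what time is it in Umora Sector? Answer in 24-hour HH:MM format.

20:30

1 March 2021 is a Monday, so the first Sunday is March 7 and the fourth is March 28.
1 September 2021 is a Wednesday, so the first Saturday is September 4.
At the standard offset (UTC+01:30), 19:00 UTC + 1h30m = 20:30 Umora Sector standard time.
Daylight saving runs 28 March – 4 September; the standard-time date in Umora Sector, 22 March 2021, is outside that window, so Umora Sector is on standard time at UTC+01:30.
19:00 UTC + 1h30m = 20:30 local.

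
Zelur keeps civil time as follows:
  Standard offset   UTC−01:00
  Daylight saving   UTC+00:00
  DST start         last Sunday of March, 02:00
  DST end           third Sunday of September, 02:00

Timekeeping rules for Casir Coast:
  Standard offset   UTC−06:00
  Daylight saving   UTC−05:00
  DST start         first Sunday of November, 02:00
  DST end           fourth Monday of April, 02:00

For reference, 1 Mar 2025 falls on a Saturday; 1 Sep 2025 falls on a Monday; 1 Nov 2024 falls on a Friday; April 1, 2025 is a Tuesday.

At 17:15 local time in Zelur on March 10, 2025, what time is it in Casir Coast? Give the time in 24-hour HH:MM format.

1 March 2025 is a Saturday, so Sundays fall on 2, 9, 16, 23, 30; the last is March 30.
1 September 2025 is a Monday, so the first Sunday is September 7 and the third is September 21.
Daylight saving runs 30 March – 21 September; March 10, 2025 is outside that window, so Zelur is on standard time at UTC−01:00.
17:15 Zelur + 1h = 18:15 UTC.
1 November 2024 is a Friday, so the first Sunday is November 3.
1 April 2025 is a Tuesday, so the first Monday is April 7 and the fourth is April 28.
At the standard offset (UTC−06:00), 18:15 UTC − 6h = 12:15 Casir Coast standard time.
The standard-time date in Casir Coast, March 10, 2025, lies within the daylight-saving period (3 November 2024 – 28 April 2025), so Casir Coast is on daylight time, UTC−05:00.
18:15 UTC − 5h = 13:15 Casir Coast.

13:15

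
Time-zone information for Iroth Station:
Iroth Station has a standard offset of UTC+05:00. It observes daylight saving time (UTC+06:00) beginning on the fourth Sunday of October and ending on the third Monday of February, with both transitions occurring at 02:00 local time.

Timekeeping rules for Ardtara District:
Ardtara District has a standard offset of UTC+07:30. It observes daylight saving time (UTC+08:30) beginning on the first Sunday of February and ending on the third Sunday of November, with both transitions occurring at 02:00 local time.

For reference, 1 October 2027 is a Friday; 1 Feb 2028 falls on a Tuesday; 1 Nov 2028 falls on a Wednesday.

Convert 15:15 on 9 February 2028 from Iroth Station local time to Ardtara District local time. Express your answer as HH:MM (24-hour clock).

17:45

1 October 2027 is a Friday, so the first Sunday is October 3 and the fourth is October 24.
1 February 2028 is a Tuesday, so the first Monday is February 7 and the third is February 21.
9 February 2028 lies within the daylight-saving period (24 October 2027 – 21 February 2028), so Iroth Station is on daylight time, UTC+06:00.
15:15 Iroth Station − 6h = 09:15 UTC.
1 February 2028 is a Tuesday, so the first Sunday is February 6.
1 November 2028 is a Wednesday, so the first Sunday is November 5 and the third is November 19.
At the standard offset (UTC+07:30), 09:15 UTC + 7h30m = 16:45 Ardtara District standard time.
Daylight saving runs 6 February – 19 November; the standard-time date in Ardtara District, 9 February 2028, is inside that window, so Ardtara District is at UTC+08:30.
09:15 UTC + 8h30m = 17:45 Ardtara District.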